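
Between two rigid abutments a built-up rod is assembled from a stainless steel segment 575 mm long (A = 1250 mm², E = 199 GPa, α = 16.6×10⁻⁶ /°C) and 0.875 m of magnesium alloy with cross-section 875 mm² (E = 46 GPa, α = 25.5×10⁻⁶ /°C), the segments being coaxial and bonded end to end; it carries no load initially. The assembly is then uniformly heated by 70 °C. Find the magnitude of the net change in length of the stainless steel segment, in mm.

Free thermal expansion of the whole bar: Σ αᵢΔT Lᵢ = 16.6×10⁻⁶×70×575 + 25.5×10⁻⁶×70×875 = 2.23 mm.
The rigid supports impose zero overall length change; the single axial force P common to all segments must satisfy P Σ Lᵢ/(AᵢEᵢ) = δ_free.
Σ Lᵢ/(AᵢEᵢ) = 575/(1250×199×10³) + 875/(875×46×10³) = 2.405×10⁻⁵ mm/N.
Hence P = δ_free / Σ(L/AE) = 2.23/2.405×10⁻⁵ = 92.72 kN (compressive).
For the stainless steel segment, free thermal change = 16.6×10⁻⁶×70×575 = 0.6682 mm and elastic change from P = 92720×575/(1250×199×10³) = 0.2143 mm; these oppose, so the net change is 0.454 mm (segment lengthens).

|ΔL| ≈ 0.454 mm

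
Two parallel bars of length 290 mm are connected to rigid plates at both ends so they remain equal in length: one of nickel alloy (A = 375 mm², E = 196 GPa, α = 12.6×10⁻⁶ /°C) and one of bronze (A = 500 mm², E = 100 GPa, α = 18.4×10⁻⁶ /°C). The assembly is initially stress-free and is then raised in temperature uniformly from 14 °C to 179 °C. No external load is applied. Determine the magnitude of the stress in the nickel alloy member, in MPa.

σ ≈ 75.9 MPa (tensile)

The bronze has the larger α, so on heating it would change length more than the nickel alloy if both were free. The rigid plates force a common final length, so the bronze is put into compression and the nickel alloy into tension, with equal and opposite forces P (no external load).
Compatibility of the two members (thermal + elastic change equal): (α₁ − α₂)ΔT = P·[1/(A₁E₁) + 1/(A₂E₂)].
|α₁ − α₂|·ΔT = 5.8×10⁻⁶ × 165 = 0.000957.
1/(A₁E₁) + 1/(A₂E₂) = 1/(375×196×10³) + 1/(500×100×10³) = 3.361×10⁻⁸ N⁻¹.
P = 0.000957 / 3.361×10⁻⁸ = 28480 N = 28.48 kN.
σ_{nickel alloy} = P/A₁ = 28480/375 = 75.94 MPa, tensile.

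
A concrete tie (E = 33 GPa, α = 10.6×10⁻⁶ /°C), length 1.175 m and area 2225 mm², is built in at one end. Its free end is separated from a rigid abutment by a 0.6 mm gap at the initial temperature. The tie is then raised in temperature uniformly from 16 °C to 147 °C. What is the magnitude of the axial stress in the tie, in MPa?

Free thermal elongation = αΔT L = 10.6×10⁻⁶ × 131 × 1175 = 1.632 mm.
This exceeds the 0.6 mm gap, so the wall pushes back. The portion of expansion that must be recovered elastically is δ_free − gap = 1.632 − 0.6 = 1.032 mm.
So σ = E(δ_free − g)/L = 33×10³ × 1.032/1175 = 28.97 MPa.

σ ≈ 29 MPa (compressive)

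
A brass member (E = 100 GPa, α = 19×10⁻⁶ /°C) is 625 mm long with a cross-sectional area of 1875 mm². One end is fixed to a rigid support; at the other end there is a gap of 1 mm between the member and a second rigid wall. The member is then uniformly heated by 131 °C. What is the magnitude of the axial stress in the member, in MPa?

Unrestrained expansion: δ_free = αΔT L = 19×10⁻⁶ × 131 × 625 = 1.556 mm.
This exceeds the 1 mm gap, so the wall pushes back. The portion of expansion that must be recovered elastically is δ_free − gap = 1.556 − 1 = 0.5556 mm.
Compatibility: PL/(AE) = 0.5556 mm, so σ = P/A = E × (0.5556/625) = 88.9 MPa.

σ ≈ 88.9 MPa (compressive)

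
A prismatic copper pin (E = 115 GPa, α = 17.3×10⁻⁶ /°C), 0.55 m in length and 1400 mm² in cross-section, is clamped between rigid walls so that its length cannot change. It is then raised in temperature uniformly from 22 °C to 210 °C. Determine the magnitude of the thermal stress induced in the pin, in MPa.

σ ≈ 374 MPa (compressive)

Because both ends are immovable the net strain is zero, and the suppressed thermal strain is αΔT = 17.3×10⁻⁶ × 188 = 3252.4×10⁻⁶.
Hence σ = E·αΔT = 115×10³ × 3252.4×10⁻⁶ = 374 MPa, compressive.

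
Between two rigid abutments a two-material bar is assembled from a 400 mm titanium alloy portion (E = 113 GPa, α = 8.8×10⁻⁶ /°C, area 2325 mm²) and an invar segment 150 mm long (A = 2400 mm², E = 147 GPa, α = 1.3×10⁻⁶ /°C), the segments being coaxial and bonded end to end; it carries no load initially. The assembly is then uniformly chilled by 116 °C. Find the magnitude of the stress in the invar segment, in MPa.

With the walls removed the bar would change length by δ_free = Σ αᵢΔT Lᵢ = 8.8×10⁻⁶×116×400 + 1.3×10⁻⁶×116×150 = 0.4309 mm.
The walls prevent any net length change, so an axial force P (same in every segment) develops. Compatibility: P · Σ Lᵢ/(AᵢEᵢ) = δ_free.
The series flexibility is Σ Lᵢ/(AᵢEᵢ) = 400/(2325×113×10³) + 150/(2400×147×10³) = 1.948×10⁻⁶ mm/N.
P = 0.4309 / 1.948×10⁻⁶ = 221300 N = 221.3 kN, tensile.
σ_{invar} = P / A = 221300 / 2400 = 92.19 MPa.

σ ≈ 92.2 MPa (tensile)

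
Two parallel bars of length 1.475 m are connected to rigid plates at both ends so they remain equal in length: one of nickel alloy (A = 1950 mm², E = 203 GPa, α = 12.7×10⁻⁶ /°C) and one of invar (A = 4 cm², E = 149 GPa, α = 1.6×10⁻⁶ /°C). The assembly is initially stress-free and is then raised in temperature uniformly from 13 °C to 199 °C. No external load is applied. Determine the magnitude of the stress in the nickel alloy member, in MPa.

σ ≈ 54.8 MPa (compressive)

The nickel alloy has the larger α, so on heating it would change length more than the invar if both were free. The rigid plates force a common final length, so the nickel alloy is put into compression and the invar into tension, with equal and opposite forces P (no external load).
Compatibility of the two members (thermal + elastic change equal): (α₁ − α₂)ΔT = P·[1/(A₁E₁) + 1/(A₂E₂)].
|α₁ − α₂|·ΔT = 11.1×10⁻⁶ × 186 = 0.002065.
1/(A₁E₁) + 1/(A₂E₂) = 1/(1950×203×10³) + 1/(400×149×10³) = 1.93×10⁻⁸ N⁻¹.
P = 0.002065 / 1.93×10⁻⁸ = 106900 N = 106.9 kN.
σ_{nickel alloy} = P/A₁ = 106900/1950 = 54.85 MPa, compressive.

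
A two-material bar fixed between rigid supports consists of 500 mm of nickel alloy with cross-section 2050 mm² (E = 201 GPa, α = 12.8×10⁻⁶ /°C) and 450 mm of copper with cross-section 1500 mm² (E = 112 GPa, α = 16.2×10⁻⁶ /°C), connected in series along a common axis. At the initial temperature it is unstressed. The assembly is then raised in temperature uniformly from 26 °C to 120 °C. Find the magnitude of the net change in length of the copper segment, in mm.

|ΔL| ≈ 0.2 mm

Free thermal expansion of the whole bar: Σ αᵢΔT Lᵢ = 12.8×10⁻⁶×94×500 + 16.2×10⁻⁶×94×450 = 1.287 mm.
Since the ends are fixed, an axial force P builds up, equal in every segment, with P · Σ Lᵢ/(AᵢEᵢ) = δ_free.
Σ Lᵢ/(AᵢEᵢ) = 500/(2050×201×10³) + 450/(1500×112×10³) = 3.892×10⁻⁶ mm/N.
So P = 1.287 / 3.892×10⁻⁶ = 330.6 kN, compressive.
For the copper segment, free thermal change = 16.2×10⁻⁶×94×450 = 0.6853 mm and elastic change from P = 330600×450/(1500×112×10³) = 0.8856 mm; these oppose, so the net change is 0.2 mm (segment shortens).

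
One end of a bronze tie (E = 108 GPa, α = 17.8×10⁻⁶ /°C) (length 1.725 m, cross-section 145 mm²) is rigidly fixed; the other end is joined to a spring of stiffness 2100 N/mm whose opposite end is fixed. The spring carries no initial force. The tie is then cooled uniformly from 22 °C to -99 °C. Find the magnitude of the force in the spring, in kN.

P ≈ 6.34 kN

The unrestrained thermal change is αΔT L = 17.8×10⁻⁶ × 121 × 1725 = 3.715 mm.
With a force P in the spring, the elastic change of the tie is PL/(AE) and that of the spring is P/k; compatibility requires their sum to equal δ_free.
P [ L/(AE) + 1/k ] = δ_free → P [ 1725/(145×108×10³) + 1/(2100) ] = 3.715.
P = 3.715 / 0.0005863 = 6336 N.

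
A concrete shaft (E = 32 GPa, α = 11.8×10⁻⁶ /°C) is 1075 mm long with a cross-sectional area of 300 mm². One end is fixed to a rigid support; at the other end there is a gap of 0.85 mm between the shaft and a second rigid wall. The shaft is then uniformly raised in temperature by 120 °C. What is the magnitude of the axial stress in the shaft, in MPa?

Free thermal elongation = αΔT L = 11.8×10⁻⁶ × 120 × 1075 = 1.522 mm.
The gap closes (δ_free > 0.85 mm) and the wall then resists a further 1.522 − 0.85 = 0.6722 mm of expansion.
So σ = E(δ_free − g)/L = 32×10³ × 0.6722/1075 = 20.01 MPa.

σ ≈ 20 MPa (compressive)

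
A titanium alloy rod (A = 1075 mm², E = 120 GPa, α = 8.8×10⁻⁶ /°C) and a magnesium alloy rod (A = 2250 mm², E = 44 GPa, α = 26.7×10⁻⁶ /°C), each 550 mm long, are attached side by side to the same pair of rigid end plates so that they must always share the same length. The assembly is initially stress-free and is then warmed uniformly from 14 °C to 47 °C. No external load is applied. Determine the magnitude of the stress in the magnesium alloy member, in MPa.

σ ≈ 14.7 MPa (compressive)

Equilibrium of a rigid end plate with no external load gives equal and opposite internal forces ±P in the two members. Since α_{magnesium alloy} > α_{titanium alloy}, heating drives the magnesium alloy into compression and the titanium alloy into tension.
Equating the net (thermal + elastic) strains gives |α₁ − α₂|·ΔT = P·[1/(A₁E₁) + 1/(A₂E₂)].
|α₁ − α₂|·ΔT = 17.9×10⁻⁶ × 33 = 0.0005907.
1/(A₁E₁) + 1/(A₂E₂) = 1/(1075×120×10³) + 1/(2250×44×10³) = 1.785×10⁻⁸ N⁻¹.
P = 0.0005907 / 1.785×10⁻⁸ = 33090 N = 33.09 kN.
σ_{magnesium alloy} = P/A₂ = 33090/2250 = 14.71 MPa, compressive.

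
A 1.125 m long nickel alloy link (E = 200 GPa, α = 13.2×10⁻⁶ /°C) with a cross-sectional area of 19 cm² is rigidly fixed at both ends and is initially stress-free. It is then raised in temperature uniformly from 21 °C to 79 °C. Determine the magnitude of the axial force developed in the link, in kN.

P ≈ 291 kN (compressive)

With zero net strain, σ = E·αΔT = 200 GPa × 13.2×10⁻⁶ × 58 = 153.1 MPa.
P = AEαΔT = 1900 × 200×10³ × 13.2×10⁻⁶ × 58 = 290.9 kN (compressive).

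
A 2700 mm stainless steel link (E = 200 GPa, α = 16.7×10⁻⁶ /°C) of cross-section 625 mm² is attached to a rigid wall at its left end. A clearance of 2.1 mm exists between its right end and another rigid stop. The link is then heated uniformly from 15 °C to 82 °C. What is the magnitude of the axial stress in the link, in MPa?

Unrestrained expansion: δ_free = αΔT L = 16.7×10⁻⁶ × 67 × 2700 = 3.021 mm.
This exceeds the 2.1 mm gap, so the wall pushes back. The portion of expansion that must be recovered elastically is δ_free − gap = 3.021 − 2.1 = 0.921 mm.
Compatibility: PL/(AE) = 0.921 mm, so σ = P/A = E × (0.921/2700) = 68.22 MPa.

σ ≈ 68.2 MPa (compressive)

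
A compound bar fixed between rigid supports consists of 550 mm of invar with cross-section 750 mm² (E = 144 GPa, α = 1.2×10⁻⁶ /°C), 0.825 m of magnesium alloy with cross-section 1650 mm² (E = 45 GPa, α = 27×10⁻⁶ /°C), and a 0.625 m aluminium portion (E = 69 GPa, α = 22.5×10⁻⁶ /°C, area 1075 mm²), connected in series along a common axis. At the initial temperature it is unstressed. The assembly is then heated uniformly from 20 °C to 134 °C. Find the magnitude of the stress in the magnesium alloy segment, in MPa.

σ ≈ 104 MPa (compressive)

If the supports were absent, the total length change would be Σ αᵢΔT Lᵢ = 1.2×10⁻⁶×114×550 + 27×10⁻⁶×114×825 + 22.5×10⁻⁶×114×625 = 4.218 mm.
Since the ends are fixed, an axial force P builds up, equal in every segment, with P · Σ Lᵢ/(AᵢEᵢ) = δ_free.
Σ Lᵢ/(AᵢEᵢ) = 550/(750×144×10³) + 825/(1650×45×10³) + 625/(1075×69×10³) = 2.463×10⁻⁵ mm/N.
Hence P = δ_free / Σ(L/AE) = 4.218/2.463×10⁻⁵ = 171.2 kN (compressive).
σ_{magnesium alloy} = P / A = 171200 / 1650 = 103.8 MPa.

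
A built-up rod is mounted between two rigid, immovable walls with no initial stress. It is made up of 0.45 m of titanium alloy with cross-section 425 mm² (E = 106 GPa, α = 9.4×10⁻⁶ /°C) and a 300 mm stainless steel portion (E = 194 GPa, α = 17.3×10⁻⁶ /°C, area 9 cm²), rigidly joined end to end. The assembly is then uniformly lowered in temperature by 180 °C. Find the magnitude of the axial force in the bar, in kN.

With the walls removed the bar would change length by δ_free = Σ αᵢΔT Lᵢ = 9.4×10⁻⁶×180×450 + 17.3×10⁻⁶×180×300 = 1.696 mm.
Since the ends are fixed, an axial force P builds up, equal in every segment, with P · Σ Lᵢ/(AᵢEᵢ) = δ_free.
The series flexibility is Σ Lᵢ/(AᵢEᵢ) = 450/(425×106×10³) + 300/(900×194×10³) = 1.171×10⁻⁵ mm/N.
P = 1.696 / 1.171×10⁻⁵ = 144800 N = 144.8 kN, tensile.

P ≈ 145 kN (tensile)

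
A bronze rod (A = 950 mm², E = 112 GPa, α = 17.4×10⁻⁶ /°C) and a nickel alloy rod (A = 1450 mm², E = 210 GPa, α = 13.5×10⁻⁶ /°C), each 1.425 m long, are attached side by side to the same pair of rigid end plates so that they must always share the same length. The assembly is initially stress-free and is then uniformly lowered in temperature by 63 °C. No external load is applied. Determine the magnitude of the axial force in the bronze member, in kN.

P ≈ 19.4 kN (tensile in the bronze)

Both members must finish at the same length. With the larger α, the bronze tends to over-contract; the plates restrain it, putting the bronze in tension and the nickel alloy in compression. With no external load the two internal forces are equal and opposite, magnitude P.
Equating the net (thermal + elastic) strains gives |α₁ − α₂|·ΔT = P·[1/(A₁E₁) + 1/(A₂E₂)].
|α₁ − α₂|·ΔT = 3.9×10⁻⁶ × 63 = 0.0002457.
1/(A₁E₁) + 1/(A₂E₂) = 1/(950×112×10³) + 1/(1450×210×10³) = 1.268×10⁻⁸ N⁻¹.
So P = 0.0002457 / 1.268×10⁻⁸ = 19.37 kN.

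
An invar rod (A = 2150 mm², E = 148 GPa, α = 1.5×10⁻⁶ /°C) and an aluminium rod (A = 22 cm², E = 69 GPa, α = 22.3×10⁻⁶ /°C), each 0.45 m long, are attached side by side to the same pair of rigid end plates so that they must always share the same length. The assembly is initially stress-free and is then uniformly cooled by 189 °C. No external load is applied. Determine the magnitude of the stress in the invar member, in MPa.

σ ≈ 188 MPa (compressive)

Both members must finish at the same length. With the larger α, the aluminium tends to over-contract; the plates restrain it, putting the aluminium in tension and the invar in compression. With no external load the two internal forces are equal and opposite, magnitude P.
Compatibility of the two members (thermal + elastic change equal): (α₁ − α₂)ΔT = P·[1/(A₁E₁) + 1/(A₂E₂)].
|α₁ − α₂|·ΔT = 20.8×10⁻⁶ × 189 = 0.003931.
1/(A₁E₁) + 1/(A₂E₂) = 1/(2150×148×10³) + 1/(2200×69×10³) = 9.73×10⁻⁹ N⁻¹.
P = 0.003931 / 9.73×10⁻⁹ = 404000 N = 404 kN.
σ_{invar} = P/A₁ = 404000/2150 = 187.9 MPa, compressive.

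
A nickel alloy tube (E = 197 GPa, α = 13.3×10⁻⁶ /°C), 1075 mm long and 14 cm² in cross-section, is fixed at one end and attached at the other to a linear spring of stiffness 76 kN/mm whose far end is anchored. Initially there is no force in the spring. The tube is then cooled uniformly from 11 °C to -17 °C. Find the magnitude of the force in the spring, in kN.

P ≈ 23.5 kN

The unrestrained thermal change is αΔT L = 13.3×10⁻⁶ × 28 × 1075 = 0.4003 mm.
With a force P in the spring, the elastic change of the tube is PL/(AE) and that of the spring is P/k; compatibility requires their sum to equal δ_free.
P [ L/(AE) + 1/k ] = δ_free → P [ 1075/(1400×197×10³) + 1/(76×10³) ] = 0.4003.
P = 0.4003 / 1.706×10⁻⁵ = 23470 N.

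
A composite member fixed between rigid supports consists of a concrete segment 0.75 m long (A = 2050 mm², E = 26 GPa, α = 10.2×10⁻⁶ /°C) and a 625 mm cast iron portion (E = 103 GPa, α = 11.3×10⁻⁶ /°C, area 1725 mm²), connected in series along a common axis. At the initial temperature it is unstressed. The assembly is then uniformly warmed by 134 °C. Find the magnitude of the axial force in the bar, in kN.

Free thermal expansion of the whole bar: Σ αᵢΔT Lᵢ = 10.2×10⁻⁶×134×750 + 11.3×10⁻⁶×134×625 = 1.971 mm.
Since the ends are fixed, an axial force P builds up, equal in every segment, with P · Σ Lᵢ/(AᵢEᵢ) = δ_free.
The series flexibility is Σ Lᵢ/(AᵢEᵢ) = 750/(2050×26×10³) + 625/(1725×103×10³) = 1.759×10⁻⁵ mm/N.
Hence P = δ_free / Σ(L/AE) = 1.971/1.759×10⁻⁵ = 112.1 kN (compressive).

P ≈ 112 kN (compressive)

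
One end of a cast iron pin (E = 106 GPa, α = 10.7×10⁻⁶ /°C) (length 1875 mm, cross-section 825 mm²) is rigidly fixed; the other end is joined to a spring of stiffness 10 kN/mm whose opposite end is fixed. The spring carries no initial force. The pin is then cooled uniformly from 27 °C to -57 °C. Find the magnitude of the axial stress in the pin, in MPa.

σ ≈ 16.8 MPa (tensile)

Free thermal contraction: δ_free = αΔT L = 10.7×10⁻⁶ × 84 × 1875 = 1.685 mm.
With a force P in the spring, the elastic change of the pin is PL/(AE) and that of the spring is P/k; compatibility requires their sum to equal δ_free.
P [ L/(AE) + 1/k ] = δ_free → P [ 1875/(825×106×10³) + 1/(10×10³) ] = 1.685.
P = 1.685 / 0.0001214 = 13880 N.
σ = P/A = 13880/825 = 16.82 MPa.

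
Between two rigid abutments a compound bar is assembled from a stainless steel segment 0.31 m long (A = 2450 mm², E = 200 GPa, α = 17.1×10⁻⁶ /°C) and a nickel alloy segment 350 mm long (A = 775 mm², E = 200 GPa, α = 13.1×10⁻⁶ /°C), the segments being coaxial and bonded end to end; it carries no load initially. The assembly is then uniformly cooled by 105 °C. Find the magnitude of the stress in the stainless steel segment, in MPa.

σ ≈ 147 MPa (tensile)

With the walls removed the bar would change length by δ_free = Σ αᵢΔT Lᵢ = 17.1×10⁻⁶×105×310 + 13.1×10⁻⁶×105×350 = 1.038 mm.
The walls prevent any net length change, so an axial force P (same in every segment) develops. Compatibility: P · Σ Lᵢ/(AᵢEᵢ) = δ_free.
Σ Lᵢ/(AᵢEᵢ) = 310/(2450×200×10³) + 350/(775×200×10³) = 2.891×10⁻⁶ mm/N.
P = 1.038 / 2.891×10⁻⁶ = 359100 N = 359.1 kN, tensile.
σ_{stainless steel} = P / A = 359100 / 2450 = 146.6 MPa.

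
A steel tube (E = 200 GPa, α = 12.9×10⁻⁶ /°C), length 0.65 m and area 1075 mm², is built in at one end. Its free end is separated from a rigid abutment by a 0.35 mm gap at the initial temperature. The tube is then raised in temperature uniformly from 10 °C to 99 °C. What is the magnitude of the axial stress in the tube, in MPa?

σ ≈ 122 MPa (compressive)

Unrestrained expansion: δ_free = αΔT L = 12.9×10⁻⁶ × 89 × 650 = 0.7463 mm.
This exceeds the 0.35 mm gap, so the wall pushes back. The portion of expansion that must be recovered elastically is δ_free − gap = 0.7463 − 0.35 = 0.3963 mm.
Compatibility: PL/(AE) = 0.3963 mm, so σ = P/A = E × (0.3963/650) = 121.9 MPa.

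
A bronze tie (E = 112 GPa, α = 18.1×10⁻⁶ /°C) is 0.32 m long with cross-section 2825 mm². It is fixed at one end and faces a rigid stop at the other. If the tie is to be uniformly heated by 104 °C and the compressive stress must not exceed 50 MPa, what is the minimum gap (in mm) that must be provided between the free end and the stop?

g ≈ 0.46 mm

Free expansion if unrestrained: δ_free = αΔT L = 18.1×10⁻⁶ × 104 × 320 = 0.6024 mm.
A stress of 50 MPa corresponds to the wall pushing the tie back by σL/E = 50×320/(112×10³) = 0.1429 mm.
The gap must absorb the remainder: g_min = 0.6024 − 0.1429 = 0.4595 mm.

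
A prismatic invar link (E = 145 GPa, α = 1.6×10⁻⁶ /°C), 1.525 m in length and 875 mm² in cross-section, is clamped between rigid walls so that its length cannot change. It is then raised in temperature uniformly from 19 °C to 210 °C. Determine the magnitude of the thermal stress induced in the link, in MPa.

The supports are rigid, so the total axial strain is zero. The restrained thermal strain is ε = αΔT = 1.6×10⁻⁶ × 191 = 305.6×10⁻⁶.
The stress required to suppress this strain is σ = Eε = 145×10³ × 305.6×10⁻⁶ = 44.31 MPa, compressive since the link is trying to expand.

σ ≈ 44.3 MPa (compressive)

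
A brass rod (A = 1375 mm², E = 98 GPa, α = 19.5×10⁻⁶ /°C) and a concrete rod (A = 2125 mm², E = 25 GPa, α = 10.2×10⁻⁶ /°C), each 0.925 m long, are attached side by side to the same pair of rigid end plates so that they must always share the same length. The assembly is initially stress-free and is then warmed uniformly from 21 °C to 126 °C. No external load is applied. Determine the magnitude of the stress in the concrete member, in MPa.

σ ≈ 17.5 MPa (tensile)

Both members must finish at the same length. With the larger α, the brass tends to over-expand; the plates restrain it, putting the brass in compression and the concrete in tension. With no external load the two internal forces are equal and opposite, magnitude P.
Setting the final lengths equal and cancelling L: (α₁ − α₂)ΔT = P/(A₁E₁) + P/(A₂E₂).
|α₁ − α₂|·ΔT = 9.3×10⁻⁶ × 105 = 0.0009765.
1/(A₁E₁) + 1/(A₂E₂) = 1/(1375×98×10³) + 1/(2125×25×10³) = 2.624×10⁻⁸ N⁻¹.
So P = 0.0009765 / 2.624×10⁻⁸ = 37.21 kN.
σ_{concrete} = P/A₂ = 37210/2125 = 17.51 MPa, tensile.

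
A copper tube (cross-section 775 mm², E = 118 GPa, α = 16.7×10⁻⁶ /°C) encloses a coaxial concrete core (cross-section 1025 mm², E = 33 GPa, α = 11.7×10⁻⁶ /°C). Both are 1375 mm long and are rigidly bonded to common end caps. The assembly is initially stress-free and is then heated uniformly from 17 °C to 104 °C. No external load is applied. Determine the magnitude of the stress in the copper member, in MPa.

σ ≈ 13.9 MPa (compressive)

The copper has the larger α, so on heating it would change length more than the concrete if both were free. The rigid plates force a common final length, so the copper is put into compression and the concrete into tension, with equal and opposite forces P (no external load).
Equating the net (thermal + elastic) strains gives |α₁ − α₂|·ΔT = P·[1/(A₁E₁) + 1/(A₂E₂)].
|α₁ − α₂|·ΔT = 5×10⁻⁶ × 87 = 0.000435.
1/(A₁E₁) + 1/(A₂E₂) = 1/(775×118×10³) + 1/(1025×33×10³) = 4.05×10⁻⁸ N⁻¹.
So P = 0.000435 / 4.05×10⁻⁸ = 10.74 kN.
σ_{copper} = P/A₁ = 10740/775 = 13.86 MPa, compressive.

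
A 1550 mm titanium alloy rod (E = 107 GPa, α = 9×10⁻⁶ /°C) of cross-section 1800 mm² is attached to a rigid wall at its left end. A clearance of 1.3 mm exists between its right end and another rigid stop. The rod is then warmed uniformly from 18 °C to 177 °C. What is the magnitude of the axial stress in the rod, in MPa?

Free thermal elongation = αΔT L = 9×10⁻⁶ × 159 × 1550 = 2.218 mm.
This exceeds the 1.3 mm gap, so the wall pushes back. The portion of expansion that must be recovered elastically is δ_free − gap = 2.218 − 1.3 = 0.918 mm.
Compatibility: PL/(AE) = 0.918 mm, so σ = P/A = E × (0.918/1550) = 63.38 MPa.

σ ≈ 63.4 MPa (compressive)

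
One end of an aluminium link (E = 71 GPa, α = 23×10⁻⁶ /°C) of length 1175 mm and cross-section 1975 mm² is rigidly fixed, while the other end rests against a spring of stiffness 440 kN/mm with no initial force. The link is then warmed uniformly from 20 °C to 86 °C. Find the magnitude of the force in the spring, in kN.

P ≈ 167 kN

If the spring were absent the link would lengthen by αΔT L = 23×10⁻⁶ × 66 × 1175 = 1.784 mm.
Let P be the compressive force at the spring. The link shortens elastically by PL/(AE) and the spring compresses by P/k; together these equal δ_free.
So P = δ_free / [L/(AE) + 1/k] = 1.784 / [ 1175/(1975×71×10³) + 1/(440×10³) ].
P = 1.784 / 1.065×10⁻⁵ = 167400 N.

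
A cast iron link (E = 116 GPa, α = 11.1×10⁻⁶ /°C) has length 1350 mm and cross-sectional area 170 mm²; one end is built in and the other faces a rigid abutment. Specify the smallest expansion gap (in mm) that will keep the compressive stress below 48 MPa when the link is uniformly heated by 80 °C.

g ≈ 0.64 mm

Free expansion if unrestrained: δ_free = αΔT L = 11.1×10⁻⁶ × 80 × 1350 = 1.199 mm.
At the allowable stress the elastic shortening the wall may impose is σL/E = 48 × 1350 / (116×10³) = 0.5586 mm.
The gap must absorb the remainder: g_min = 1.199 − 0.5586 = 0.6402 mm.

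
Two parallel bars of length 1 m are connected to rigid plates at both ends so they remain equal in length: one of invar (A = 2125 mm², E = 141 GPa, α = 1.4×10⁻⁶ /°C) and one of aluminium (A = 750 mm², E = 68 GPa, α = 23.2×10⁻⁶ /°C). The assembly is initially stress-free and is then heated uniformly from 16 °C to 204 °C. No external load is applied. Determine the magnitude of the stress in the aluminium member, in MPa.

σ ≈ 238 MPa (compressive)

Both members must finish at the same length. With the larger α, the aluminium tends to over-expand; the plates restrain it, putting the aluminium in compression and the invar in tension. With no external load the two internal forces are equal and opposite, magnitude P.
Setting the final lengths equal and cancelling L: (α₁ − α₂)ΔT = P/(A₁E₁) + P/(A₂E₂).
|α₁ − α₂|·ΔT = 21.8×10⁻⁶ × 188 = 0.004098.
1/(A₁E₁) + 1/(A₂E₂) = 1/(2125×141×10³) + 1/(750×68×10³) = 2.295×10⁻⁸ N⁻¹.
So P = 0.004098 / 2.295×10⁻⁸ = 178.6 kN.
σ_{aluminium} = P/A₂ = 178600/750 = 238.2 MPa, compressive.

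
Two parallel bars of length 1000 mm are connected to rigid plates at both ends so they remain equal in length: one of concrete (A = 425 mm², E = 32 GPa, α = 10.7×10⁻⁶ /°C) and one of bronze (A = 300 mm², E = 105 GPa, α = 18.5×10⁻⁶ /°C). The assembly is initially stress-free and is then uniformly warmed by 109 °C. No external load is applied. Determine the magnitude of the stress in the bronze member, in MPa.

Both members must finish at the same length. With the larger α, the bronze tends to over-expand; the plates restrain it, putting the bronze in compression and the concrete in tension. With no external load the two internal forces are equal and opposite, magnitude P.
Equating the net (thermal + elastic) strains gives |α₁ − α₂|·ΔT = P·[1/(A₁E₁) + 1/(A₂E₂)].
|α₁ − α₂|·ΔT = 7.8×10⁻⁶ × 109 = 0.0008502.
1/(A₁E₁) + 1/(A₂E₂) = 1/(425×32×10³) + 1/(300×105×10³) = 1.053×10⁻⁷ N⁻¹.
P = 0.0008502 / 1.053×10⁻⁷ = 8076 N = 8.076 kN.
σ_{bronze} = P/A₂ = 8076/300 = 26.92 MPa, compressive.

σ ≈ 26.9 MPa (compressive)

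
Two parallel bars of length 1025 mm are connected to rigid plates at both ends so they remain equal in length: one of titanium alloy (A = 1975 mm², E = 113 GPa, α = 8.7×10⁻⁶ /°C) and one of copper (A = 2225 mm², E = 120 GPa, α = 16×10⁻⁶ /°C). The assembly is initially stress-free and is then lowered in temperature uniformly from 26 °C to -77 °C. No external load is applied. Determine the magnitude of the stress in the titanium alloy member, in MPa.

Equilibrium of a rigid end plate with no external load gives equal and opposite internal forces ±P in the two members. Since α_{copper} > α_{titanium alloy}, cooling drives the copper into tension and the titanium alloy into compression.
Setting the final lengths equal and cancelling L: (α₁ − α₂)ΔT = P/(A₁E₁) + P/(A₂E₂).
|α₁ − α₂|·ΔT = 7.3×10⁻⁶ × 103 = 0.0007519.
1/(A₁E₁) + 1/(A₂E₂) = 1/(1975×113×10³) + 1/(2225×120×10³) = 8.226×10⁻⁹ N⁻¹.
So P = 0.0007519 / 8.226×10⁻⁹ = 91.4 kN.
σ_{titanium alloy} = P/A₁ = 91400/1975 = 46.28 MPa, compressive.

σ ≈ 46.3 MPa (compressive)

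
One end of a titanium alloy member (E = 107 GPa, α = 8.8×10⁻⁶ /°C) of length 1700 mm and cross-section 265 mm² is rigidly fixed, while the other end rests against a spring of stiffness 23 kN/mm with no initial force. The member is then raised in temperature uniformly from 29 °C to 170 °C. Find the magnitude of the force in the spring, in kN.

P ≈ 20.4 kN

Free thermal expansion: δ_free = αΔT L = 8.8×10⁻⁶ × 141 × 1700 = 2.109 mm.
Let P be the compressive force at the spring. The member shortens elastically by PL/(AE) and the spring compresses by P/k; together these equal δ_free.
So P = δ_free / [L/(AE) + 1/k] = 2.109 / [ 1700/(265×107×10³) + 1/(23×10³) ].
P = 2.109 / 0.0001034 = 20390 N.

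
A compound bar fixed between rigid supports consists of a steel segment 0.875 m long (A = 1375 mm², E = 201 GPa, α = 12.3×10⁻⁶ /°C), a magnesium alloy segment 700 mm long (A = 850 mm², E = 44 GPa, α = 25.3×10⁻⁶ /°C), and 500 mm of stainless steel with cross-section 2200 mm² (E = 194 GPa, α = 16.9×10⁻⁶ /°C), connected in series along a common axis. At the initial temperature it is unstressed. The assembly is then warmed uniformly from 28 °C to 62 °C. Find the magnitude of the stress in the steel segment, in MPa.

σ ≈ 39.6 MPa (compressive)

Free thermal expansion of the whole bar: Σ αᵢΔT Lᵢ = 12.3×10⁻⁶×34×875 + 25.3×10⁻⁶×34×700 + 16.9×10⁻⁶×34×500 = 1.255 mm.
Since the ends are fixed, an axial force P builds up, equal in every segment, with P · Σ Lᵢ/(AᵢEᵢ) = δ_free.
The series flexibility is Σ Lᵢ/(AᵢEᵢ) = 875/(1375×201×10³) + 700/(850×44×10³) + 500/(2200×194×10³) = 2.305×10⁻⁵ mm/N.
So P = 1.255 / 2.305×10⁻⁵ = 54.45 kN, compressive.
σ_{steel} = P / A = 54450 / 1375 = 39.6 MPa.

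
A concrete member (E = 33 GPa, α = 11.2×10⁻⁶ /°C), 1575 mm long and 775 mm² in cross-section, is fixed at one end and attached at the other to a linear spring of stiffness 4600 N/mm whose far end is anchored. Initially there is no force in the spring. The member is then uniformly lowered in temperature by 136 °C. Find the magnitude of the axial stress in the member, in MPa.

If the spring were absent the member would shorten by αΔT L = 11.2×10⁻⁶ × 136 × 1575 = 2.399 mm.
With a force P in the spring, the elastic change of the member is PL/(AE) and that of the spring is P/k; compatibility requires their sum to equal δ_free.
So P = δ_free / [L/(AE) + 1/k] = 2.399 / [ 1575/(775×33×10³) + 1/(4600) ].
P = 2.399 / 0.000279 = 8599 N.
σ = P/A = 8599/775 = 11.1 MPa.

σ ≈ 11.1 MPa (tensile)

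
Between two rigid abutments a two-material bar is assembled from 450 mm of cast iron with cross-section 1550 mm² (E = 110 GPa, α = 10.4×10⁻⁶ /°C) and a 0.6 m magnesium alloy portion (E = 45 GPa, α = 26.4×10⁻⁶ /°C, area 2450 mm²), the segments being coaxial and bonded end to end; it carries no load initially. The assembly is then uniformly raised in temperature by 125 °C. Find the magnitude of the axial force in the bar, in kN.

If the supports were absent, the total length change would be Σ αᵢΔT Lᵢ = 10.4×10⁻⁶×125×450 + 26.4×10⁻⁶×125×600 = 2.565 mm.
The rigid supports impose zero overall length change; the single axial force P common to all segments must satisfy P Σ Lᵢ/(AᵢEᵢ) = δ_free.
Σ Lᵢ/(AᵢEᵢ) = 450/(1550×110×10³) + 600/(2450×45×10³) = 8.081×10⁻⁶ mm/N.
Hence P = δ_free / Σ(L/AE) = 2.565/8.081×10⁻⁶ = 317.4 kN (compressive).

P ≈ 317 kN (compressive)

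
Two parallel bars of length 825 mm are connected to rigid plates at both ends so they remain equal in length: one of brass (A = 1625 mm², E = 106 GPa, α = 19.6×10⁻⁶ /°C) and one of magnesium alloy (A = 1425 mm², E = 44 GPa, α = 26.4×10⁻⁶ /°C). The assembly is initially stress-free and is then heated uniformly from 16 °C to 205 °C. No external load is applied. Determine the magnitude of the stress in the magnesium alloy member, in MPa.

Equilibrium of a rigid end plate with no external load gives equal and opposite internal forces ±P in the two members. Since α_{magnesium alloy} > α_{brass}, heating drives the magnesium alloy into compression and the brass into tension.
Compatibility of the two members (thermal + elastic change equal): (α₁ − α₂)ΔT = P·[1/(A₁E₁) + 1/(A₂E₂)].
|α₁ − α₂|·ΔT = 6.8×10⁻⁶ × 189 = 0.001285.
1/(A₁E₁) + 1/(A₂E₂) = 1/(1625×106×10³) + 1/(1425×44×10³) = 2.175×10⁻⁸ N⁻¹.
So P = 0.001285 / 2.175×10⁻⁸ = 59.08 kN.
σ_{magnesium alloy} = P/A₂ = 59080/1425 = 41.46 MPa, compressive.

σ ≈ 41.5 MPa (compressive)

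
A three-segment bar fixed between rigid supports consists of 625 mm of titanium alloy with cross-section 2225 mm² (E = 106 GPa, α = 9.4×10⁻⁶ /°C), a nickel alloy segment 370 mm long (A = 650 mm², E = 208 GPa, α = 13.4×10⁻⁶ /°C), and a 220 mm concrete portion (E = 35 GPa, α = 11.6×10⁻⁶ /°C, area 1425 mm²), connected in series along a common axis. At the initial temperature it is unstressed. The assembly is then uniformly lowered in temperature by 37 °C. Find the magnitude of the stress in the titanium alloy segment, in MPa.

With the walls removed the bar would change length by δ_free = Σ αᵢΔT Lᵢ = 9.4×10⁻⁶×37×625 + 13.4×10⁻⁶×37×370 + 11.6×10⁻⁶×37×220 = 0.4952 mm.
Since the ends are fixed, an axial force P builds up, equal in every segment, with P · Σ Lᵢ/(AᵢEᵢ) = δ_free.
The series flexibility is Σ Lᵢ/(AᵢEᵢ) = 625/(2225×106×10³) + 370/(650×208×10³) + 220/(1425×35×10³) = 9.798×10⁻⁶ mm/N.
So P = 0.4952 / 9.798×10⁻⁶ = 50.55 kN, tensile.
σ_{titanium alloy} = P / A = 50550 / 2225 = 22.72 MPa.

σ ≈ 22.7 MPa (tensile)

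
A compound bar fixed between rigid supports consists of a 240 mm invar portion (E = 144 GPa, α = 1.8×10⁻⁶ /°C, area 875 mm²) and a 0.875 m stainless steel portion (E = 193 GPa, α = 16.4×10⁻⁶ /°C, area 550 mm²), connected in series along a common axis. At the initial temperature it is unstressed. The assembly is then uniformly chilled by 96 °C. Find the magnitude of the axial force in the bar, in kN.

With the walls removed the bar would change length by δ_free = Σ αᵢΔT Lᵢ = 1.8×10⁻⁶×96×240 + 16.4×10⁻⁶×96×875 = 1.419 mm.
Since the ends are fixed, an axial force P builds up, equal in every segment, with P · Σ Lᵢ/(AᵢEᵢ) = δ_free.
The series flexibility is Σ Lᵢ/(AᵢEᵢ) = 240/(875×144×10³) + 875/(550×193×10³) = 1.015×10⁻⁵ mm/N.
Hence P = δ_free / Σ(L/AE) = 1.419/1.015×10⁻⁵ = 139.8 kN (tensile).

P ≈ 140 kN (tensile)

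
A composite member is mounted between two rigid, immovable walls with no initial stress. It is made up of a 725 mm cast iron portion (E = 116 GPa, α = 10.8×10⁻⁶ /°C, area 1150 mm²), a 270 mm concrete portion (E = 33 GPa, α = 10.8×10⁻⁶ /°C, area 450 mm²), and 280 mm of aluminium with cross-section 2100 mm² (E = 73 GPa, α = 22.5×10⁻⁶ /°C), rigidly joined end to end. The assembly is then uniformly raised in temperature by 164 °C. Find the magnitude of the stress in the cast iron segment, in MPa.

If the supports were absent, the total length change would be Σ αᵢΔT Lᵢ = 10.8×10⁻⁶×164×725 + 10.8×10⁻⁶×164×270 + 22.5×10⁻⁶×164×280 = 2.796 mm.
The walls prevent any net length change, so an axial force P (same in every segment) develops. Compatibility: P · Σ Lᵢ/(AᵢEᵢ) = δ_free.
Σ Lᵢ/(AᵢEᵢ) = 725/(1150×116×10³) + 270/(450×33×10³) + 280/(2100×73×10³) = 2.544×10⁻⁵ mm/N.
Hence P = δ_free / Σ(L/AE) = 2.796/2.544×10⁻⁵ = 109.9 kN (compressive).
σ_{cast iron} = P / A = 109900 / 1150 = 95.54 MPa.

σ ≈ 95.5 MPa (compressive)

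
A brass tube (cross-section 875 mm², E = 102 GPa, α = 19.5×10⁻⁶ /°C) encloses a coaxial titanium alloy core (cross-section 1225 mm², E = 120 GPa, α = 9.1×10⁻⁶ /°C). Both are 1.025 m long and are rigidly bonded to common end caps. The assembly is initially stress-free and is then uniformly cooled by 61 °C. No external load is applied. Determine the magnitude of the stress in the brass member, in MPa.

Both members must finish at the same length. With the larger α, the brass tends to over-contract; the plates restrain it, putting the brass in tension and the titanium alloy in compression. With no external load the two internal forces are equal and opposite, magnitude P.
Compatibility of the two members (thermal + elastic change equal): (α₁ − α₂)ΔT = P·[1/(A₁E₁) + 1/(A₂E₂)].
|α₁ − α₂|·ΔT = 10.4×10⁻⁶ × 61 = 0.0006344.
1/(A₁E₁) + 1/(A₂E₂) = 1/(875×102×10³) + 1/(1225×120×10³) = 1.801×10⁻⁸ N⁻¹.
P = 0.0006344 / 1.801×10⁻⁸ = 35230 N = 35.23 kN.
σ_{brass} = P/A₁ = 35230/875 = 40.26 MPa, tensile.

σ ≈ 40.3 MPa (tensile)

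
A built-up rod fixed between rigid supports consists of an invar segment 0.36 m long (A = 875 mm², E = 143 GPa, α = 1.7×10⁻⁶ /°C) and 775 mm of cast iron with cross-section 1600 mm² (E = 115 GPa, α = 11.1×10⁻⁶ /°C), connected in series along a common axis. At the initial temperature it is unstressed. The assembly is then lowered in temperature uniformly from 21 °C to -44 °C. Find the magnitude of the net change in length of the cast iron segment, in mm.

|ΔL| ≈ 0.203 mm

Free thermal contraction of the whole bar: Σ αᵢΔT Lᵢ = 1.7×10⁻⁶×65×360 + 11.1×10⁻⁶×65×775 = 0.5989 mm.
Since the ends are fixed, an axial force P builds up, equal in every segment, with P · Σ Lᵢ/(AᵢEᵢ) = δ_free.
The series flexibility is Σ Lᵢ/(AᵢEᵢ) = 360/(875×143×10³) + 775/(1600×115×10³) = 7.089×10⁻⁶ mm/N.
Hence P = δ_free / Σ(L/AE) = 0.5989/7.089×10⁻⁶ = 84.49 kN (tensile).
For the cast iron segment, free thermal change = 11.1×10⁻⁶×65×775 = 0.5592 mm and elastic change from P = 84490×775/(1600×115×10³) = 0.3559 mm; these oppose, so the net change is 0.203 mm (segment shortens).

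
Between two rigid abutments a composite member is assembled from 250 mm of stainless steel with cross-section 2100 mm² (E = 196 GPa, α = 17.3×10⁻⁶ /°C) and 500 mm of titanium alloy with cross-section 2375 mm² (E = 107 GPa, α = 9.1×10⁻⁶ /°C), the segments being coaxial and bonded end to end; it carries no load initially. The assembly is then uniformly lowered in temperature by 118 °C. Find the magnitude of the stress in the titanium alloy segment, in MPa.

With the walls removed the bar would change length by δ_free = Σ αᵢΔT Lᵢ = 17.3×10⁻⁶×118×250 + 9.1×10⁻⁶×118×500 = 1.047 mm.
The rigid supports impose zero overall length change; the single axial force P common to all segments must satisfy P Σ Lᵢ/(AᵢEᵢ) = δ_free.
The series flexibility is Σ Lᵢ/(AᵢEᵢ) = 250/(2100×196×10³) + 500/(2375×107×10³) = 2.575×10⁻⁶ mm/N.
Hence P = δ_free / Σ(L/AE) = 1.047/2.575×10⁻⁶ = 406.7 kN (tensile).
σ_{titanium alloy} = P / A = 406700 / 2375 = 171.2 MPa.

σ ≈ 171 MPa (tensile)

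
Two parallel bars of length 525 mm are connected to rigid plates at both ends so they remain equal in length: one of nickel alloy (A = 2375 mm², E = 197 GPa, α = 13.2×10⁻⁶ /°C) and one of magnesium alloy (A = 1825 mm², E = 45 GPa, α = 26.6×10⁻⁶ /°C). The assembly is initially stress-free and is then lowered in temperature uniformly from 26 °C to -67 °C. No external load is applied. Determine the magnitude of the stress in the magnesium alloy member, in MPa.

Equilibrium of a rigid end plate with no external load gives equal and opposite internal forces ±P in the two members. Since α_{magnesium alloy} > α_{nickel alloy}, cooling drives the magnesium alloy into tension and the nickel alloy into compression.
Equating the net (thermal + elastic) strains gives |α₁ − α₂|·ΔT = P·[1/(A₁E₁) + 1/(A₂E₂)].
|α₁ − α₂|·ΔT = 13.4×10⁻⁶ × 93 = 0.001246.
1/(A₁E₁) + 1/(A₂E₂) = 1/(2375×197×10³) + 1/(1825×45×10³) = 1.431×10⁻⁸ N⁻¹.
P = 0.001246 / 1.431×10⁻⁸ = 87060 N = 87.06 kN.
σ_{magnesium alloy} = P/A₂ = 87060/1825 = 47.71 MPa, tensile.

σ ≈ 47.7 MPa (tensile)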